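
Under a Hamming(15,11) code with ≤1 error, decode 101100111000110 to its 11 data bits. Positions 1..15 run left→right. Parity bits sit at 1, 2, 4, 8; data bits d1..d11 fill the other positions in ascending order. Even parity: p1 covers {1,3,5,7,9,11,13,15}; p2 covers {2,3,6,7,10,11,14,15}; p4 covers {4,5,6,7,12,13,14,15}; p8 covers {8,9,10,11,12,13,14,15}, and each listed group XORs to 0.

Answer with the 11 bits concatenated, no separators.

00011000110

s1 (pos 1,3,5,7,9,11,13,15): 1⊕1⊕0⊕1⊕1⊕0⊕1⊕0 = 1
s2 (pos 2,3,6,7,10,11,14,15): 0⊕1⊕0⊕1⊕0⊕0⊕1⊕0 = 1
s4 (pos 4,5,6,7,12,13,14,15): 1⊕0⊕0⊕1⊕0⊕1⊕1⊕0 = 0
s8 (pos 8,9,10,11,12,13,14,15): 1⊕1⊕0⊕0⊕0⊕1⊕1⊕0 = 0
Syndrome s8…s1 = 0011 → error at position 3.
Flip position 3: 101100111000110 → 100100111000110
Read data bits from positions 3,5,6,7,9,10,11,12,13,14,15: 00011000110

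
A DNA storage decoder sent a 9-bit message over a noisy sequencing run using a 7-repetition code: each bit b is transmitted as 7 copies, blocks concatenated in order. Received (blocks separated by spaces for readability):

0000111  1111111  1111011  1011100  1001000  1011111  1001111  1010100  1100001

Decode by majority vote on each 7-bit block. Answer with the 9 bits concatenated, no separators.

011101100

Block 1 (0000111): 3 ones → 0
Block 2 (1111111): 7 ones → 1
Block 3 (1111011): 6 ones → 1
Block 4 (1011100): 4 ones → 1
Block 5 (1001000): 2 ones → 0
Block 6 (1011111): 6 ones → 1
Block 7 (1001111): 5 ones → 1
Block 8 (1010100): 3 ones → 0
Block 9 (1100001): 3 ones → 0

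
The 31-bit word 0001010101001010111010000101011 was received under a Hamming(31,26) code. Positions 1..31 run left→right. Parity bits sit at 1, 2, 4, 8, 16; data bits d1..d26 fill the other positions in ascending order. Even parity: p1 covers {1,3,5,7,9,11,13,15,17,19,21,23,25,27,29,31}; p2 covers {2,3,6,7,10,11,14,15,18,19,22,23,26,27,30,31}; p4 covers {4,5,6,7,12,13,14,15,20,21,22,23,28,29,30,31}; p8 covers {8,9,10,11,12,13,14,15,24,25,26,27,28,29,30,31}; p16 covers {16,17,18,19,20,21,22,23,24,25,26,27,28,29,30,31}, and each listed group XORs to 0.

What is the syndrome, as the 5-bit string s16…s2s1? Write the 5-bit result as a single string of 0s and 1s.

s1 (pos 1,3,5,7,9,11,13,15,17,19,21,23,25,27,29,31): 0⊕0⊕0⊕0⊕0⊕0⊕1⊕1⊕1⊕1⊕1⊕0⊕0⊕0⊕0⊕1 = 0
s2 (pos 2,3,6,7,10,11,14,15,18,19,22,23,26,27,30,31): 0⊕0⊕1⊕0⊕1⊕0⊕0⊕1⊕1⊕1⊕0⊕0⊕1⊕0⊕1⊕1 = 0
s4 (pos 4,5,6,7,12,13,14,15,20,21,22,23,28,29,30,31): 1⊕0⊕1⊕0⊕0⊕1⊕0⊕1⊕0⊕1⊕0⊕0⊕1⊕0⊕1⊕1 = 0
s8 (pos 8,9,10,11,12,13,14,15,24,25,26,27,28,29,30,31): 1⊕0⊕1⊕0⊕0⊕1⊕0⊕1⊕0⊕0⊕1⊕0⊕1⊕0⊕1⊕1 = 0
s16 (pos 16,17,18,19,20,21,22,23,24,25,26,27,28,29,30,31): 0⊕1⊕1⊕1⊕0⊕1⊕0⊕0⊕0⊕0⊕1⊕0⊕1⊕0⊕1⊕1 = 0
Syndrome s16…s1 = 00000 → no error.

00000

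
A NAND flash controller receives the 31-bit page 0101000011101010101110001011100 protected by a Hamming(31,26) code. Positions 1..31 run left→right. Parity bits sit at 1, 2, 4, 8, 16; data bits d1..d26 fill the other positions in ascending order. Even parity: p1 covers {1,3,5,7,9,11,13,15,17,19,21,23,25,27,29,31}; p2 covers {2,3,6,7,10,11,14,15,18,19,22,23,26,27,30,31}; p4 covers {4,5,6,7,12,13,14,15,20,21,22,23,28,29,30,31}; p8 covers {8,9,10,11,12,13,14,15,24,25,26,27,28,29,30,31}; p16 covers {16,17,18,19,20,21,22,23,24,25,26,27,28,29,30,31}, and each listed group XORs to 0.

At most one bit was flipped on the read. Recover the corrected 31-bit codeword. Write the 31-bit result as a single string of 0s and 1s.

0101000011111010101110001011100

s1 (pos 1,3,5,7,9,11,13,15,17,19,21,23,25,27,29,31): 0⊕0⊕0⊕0⊕1⊕1⊕1⊕1⊕1⊕1⊕1⊕0⊕1⊕1⊕1⊕0 = 0
s2 (pos 2,3,6,7,10,11,14,15,18,19,22,23,26,27,30,31): 1⊕0⊕0⊕0⊕1⊕1⊕0⊕1⊕0⊕1⊕0⊕0⊕0⊕1⊕0⊕0 = 0
s4 (pos 4,5,6,7,12,13,14,15,20,21,22,23,28,29,30,31): 1⊕0⊕0⊕0⊕0⊕1⊕0⊕1⊕1⊕1⊕0⊕0⊕1⊕1⊕0⊕0 = 1
s8 (pos 8,9,10,11,12,13,14,15,24,25,26,27,28,29,30,31): 0⊕1⊕1⊕1⊕0⊕1⊕0⊕1⊕0⊕1⊕0⊕1⊕1⊕1⊕0⊕0 = 1
s16 (pos 16,17,18,19,20,21,22,23,24,25,26,27,28,29,30,31): 0⊕1⊕0⊕1⊕1⊕1⊕0⊕0⊕0⊕1⊕0⊕1⊕1⊕1⊕0⊕0 = 0
Syndrome s16…s1 = 01100 → error at position 12.
Flip position 12: 0101000011101010101110001011100 → 0101000011111010101110001011100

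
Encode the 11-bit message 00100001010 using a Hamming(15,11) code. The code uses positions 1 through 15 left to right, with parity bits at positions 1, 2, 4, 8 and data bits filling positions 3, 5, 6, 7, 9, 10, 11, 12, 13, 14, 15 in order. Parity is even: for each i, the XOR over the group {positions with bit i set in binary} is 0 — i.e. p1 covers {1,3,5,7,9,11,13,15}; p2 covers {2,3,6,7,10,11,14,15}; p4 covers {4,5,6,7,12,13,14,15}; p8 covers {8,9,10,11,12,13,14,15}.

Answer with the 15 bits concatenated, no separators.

Place data at non-parity positions: p1 p2 0 p4 0 1 0 p8 0 0 0 1 0 1 0
p1 (pos 1,3,5,7,9,11,13,15): XOR of data positions = 0⊕0⊕0⊕0⊕0⊕0⊕0 = 0
p2 (pos 2,3,6,7,10,11,14,15): XOR of data positions = 0⊕1⊕0⊕0⊕0⊕1⊕0 = 0
p4 (pos 4,5,6,7,12,13,14,15): XOR of data positions = 0⊕1⊕0⊕1⊕0⊕1⊕0 = 1
p8 (pos 8,9,10,11,12,13,14,15): XOR of data positions = 0⊕0⊕0⊕1⊕0⊕1⊕0 = 0
Codeword: 000101000001010

000101000001010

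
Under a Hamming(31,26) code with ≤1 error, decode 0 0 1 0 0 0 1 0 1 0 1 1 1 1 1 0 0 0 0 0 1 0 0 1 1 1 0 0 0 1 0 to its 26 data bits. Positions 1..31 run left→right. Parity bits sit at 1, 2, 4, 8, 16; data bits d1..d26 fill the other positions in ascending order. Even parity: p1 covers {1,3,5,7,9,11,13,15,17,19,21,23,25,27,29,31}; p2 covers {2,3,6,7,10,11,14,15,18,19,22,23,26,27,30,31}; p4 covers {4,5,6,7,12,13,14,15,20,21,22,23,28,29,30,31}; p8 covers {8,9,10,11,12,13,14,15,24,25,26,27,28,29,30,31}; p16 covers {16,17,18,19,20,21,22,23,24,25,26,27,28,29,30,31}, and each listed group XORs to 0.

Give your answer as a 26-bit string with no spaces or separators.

s1 (pos 1,3,5,7,9,11,13,15,17,19,21,23,25,27,29,31): 0⊕1⊕0⊕1⊕1⊕1⊕1⊕1⊕0⊕0⊕1⊕0⊕1⊕0⊕0⊕0 = 0
s2 (pos 2,3,6,7,10,11,14,15,18,19,22,23,26,27,30,31): 0⊕1⊕0⊕1⊕0⊕1⊕1⊕1⊕0⊕0⊕0⊕0⊕1⊕0⊕1⊕0 = 1
s4 (pos 4,5,6,7,12,13,14,15,20,21,22,23,28,29,30,31): 0⊕0⊕0⊕1⊕1⊕1⊕1⊕1⊕0⊕1⊕0⊕0⊕0⊕0⊕1⊕0 = 1
s8 (pos 8,9,10,11,12,13,14,15,24,25,26,27,28,29,30,31): 0⊕1⊕0⊕1⊕1⊕1⊕1⊕1⊕1⊕1⊕1⊕0⊕0⊕0⊕1⊕0 = 0
s16 (pos 16,17,18,19,20,21,22,23,24,25,26,27,28,29,30,31): 0⊕0⊕0⊕0⊕0⊕1⊕0⊕0⊕1⊕1⊕1⊕0⊕0⊕0⊕1⊕0 = 1
Syndrome s16…s1 = 10110 → error at position 22.
Flip position 22: 0010001010111110000010011100010 → 0010001010111110000011011100010
Read data bits from positions 3,5,6,7,9,10,11,12,13,14,15,17,18,19,20,21,22,23,24,25,26,27,28,29,30,31: 10011011111000011011100010

10011011111000011011100010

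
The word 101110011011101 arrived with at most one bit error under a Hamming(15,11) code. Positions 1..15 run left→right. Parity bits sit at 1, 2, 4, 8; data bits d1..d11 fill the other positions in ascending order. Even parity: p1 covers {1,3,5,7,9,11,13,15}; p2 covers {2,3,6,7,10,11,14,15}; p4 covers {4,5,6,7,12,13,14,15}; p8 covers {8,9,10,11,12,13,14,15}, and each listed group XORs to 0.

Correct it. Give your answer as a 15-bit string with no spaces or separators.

s1 (pos 1,3,5,7,9,11,13,15): 1⊕1⊕1⊕0⊕1⊕1⊕1⊕1 = 1
s2 (pos 2,3,6,7,10,11,14,15): 0⊕1⊕0⊕0⊕0⊕1⊕0⊕1 = 1
s4 (pos 4,5,6,7,12,13,14,15): 1⊕1⊕0⊕0⊕1⊕1⊕0⊕1 = 1
s8 (pos 8,9,10,11,12,13,14,15): 1⊕1⊕0⊕1⊕1⊕1⊕0⊕1 = 0
Syndrome s8…s1 = 0111 → error at position 7.
Flip position 7: 101110011011101 → 101110111011101

101110111011101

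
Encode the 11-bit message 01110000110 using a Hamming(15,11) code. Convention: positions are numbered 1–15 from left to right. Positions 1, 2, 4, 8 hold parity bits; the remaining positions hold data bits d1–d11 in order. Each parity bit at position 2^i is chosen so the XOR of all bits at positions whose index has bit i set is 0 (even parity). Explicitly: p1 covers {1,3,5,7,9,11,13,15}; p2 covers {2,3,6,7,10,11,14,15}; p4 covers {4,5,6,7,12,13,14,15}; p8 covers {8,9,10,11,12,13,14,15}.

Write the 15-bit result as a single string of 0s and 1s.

Place data at non-parity positions: p1 p2 0 p4 1 1 1 p8 0 0 0 0 1 1 0
p1 (pos 1,3,5,7,9,11,13,15): XOR of data positions = 0⊕1⊕1⊕0⊕0⊕1⊕0 = 1
p2 (pos 2,3,6,7,10,11,14,15): XOR of data positions = 0⊕1⊕1⊕0⊕0⊕1⊕0 = 1
p4 (pos 4,5,6,7,12,13,14,15): XOR of data positions = 1⊕1⊕1⊕0⊕1⊕1⊕0 = 1
p8 (pos 8,9,10,11,12,13,14,15): XOR of data positions = 0⊕0⊕0⊕0⊕1⊕1⊕0 = 0
Codeword: 110111100000110

110111100000110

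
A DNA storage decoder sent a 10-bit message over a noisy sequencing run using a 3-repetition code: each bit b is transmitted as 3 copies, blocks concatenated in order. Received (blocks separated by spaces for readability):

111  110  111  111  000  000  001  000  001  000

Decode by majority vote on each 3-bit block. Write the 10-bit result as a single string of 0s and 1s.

Block 1 (111): 3 ones → 1
Block 2 (110): 2 ones → 1
Block 3 (111): 3 ones → 1
Block 4 (111): 3 ones → 1
Block 5 (000): 0 ones → 0
Block 6 (000): 0 ones → 0
Block 7 (001): 1 one → 0
Block 8 (000): 0 ones → 0
Block 9 (001): 1 one → 0
Block 10 (000): 0 ones → 0

1111000000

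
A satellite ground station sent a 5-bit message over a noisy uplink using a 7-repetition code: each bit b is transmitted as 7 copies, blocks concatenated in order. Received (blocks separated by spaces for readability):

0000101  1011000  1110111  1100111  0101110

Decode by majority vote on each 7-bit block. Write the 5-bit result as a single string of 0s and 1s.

Block 1 (0000101): 2 ones → 0
Block 2 (1011000): 3 ones → 0
Block 3 (1110111): 6 ones → 1
Block 4 (1100111): 5 ones → 1
Block 5 (0101110): 4 ones → 1

00111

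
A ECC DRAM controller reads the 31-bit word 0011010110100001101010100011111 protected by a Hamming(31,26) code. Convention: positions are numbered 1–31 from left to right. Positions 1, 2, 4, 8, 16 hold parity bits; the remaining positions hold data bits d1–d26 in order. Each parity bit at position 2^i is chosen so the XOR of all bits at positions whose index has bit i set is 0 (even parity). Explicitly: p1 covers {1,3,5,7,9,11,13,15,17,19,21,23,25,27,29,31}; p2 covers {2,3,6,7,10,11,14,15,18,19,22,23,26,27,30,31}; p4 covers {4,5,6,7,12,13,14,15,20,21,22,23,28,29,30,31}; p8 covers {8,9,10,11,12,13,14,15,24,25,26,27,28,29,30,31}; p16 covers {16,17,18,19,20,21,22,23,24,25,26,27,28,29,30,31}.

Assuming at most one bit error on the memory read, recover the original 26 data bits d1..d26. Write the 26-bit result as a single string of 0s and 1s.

s1 (pos 1,3,5,7,9,11,13,15,17,19,21,23,25,27,29,31): 0⊕1⊕0⊕0⊕1⊕1⊕0⊕0⊕1⊕1⊕1⊕1⊕0⊕1⊕1⊕1 = 0
s2 (pos 2,3,6,7,10,11,14,15,18,19,22,23,26,27,30,31): 0⊕1⊕1⊕0⊕0⊕1⊕0⊕0⊕0⊕1⊕0⊕1⊕0⊕1⊕1⊕1 = 0
s4 (pos 4,5,6,7,12,13,14,15,20,21,22,23,28,29,30,31): 1⊕0⊕1⊕0⊕0⊕0⊕0⊕0⊕0⊕1⊕0⊕1⊕1⊕1⊕1⊕1 = 0
s8 (pos 8,9,10,11,12,13,14,15,24,25,26,27,28,29,30,31): 1⊕1⊕0⊕1⊕0⊕0⊕0⊕0⊕0⊕0⊕0⊕1⊕1⊕1⊕1⊕1 = 0
s16 (pos 16,17,18,19,20,21,22,23,24,25,26,27,28,29,30,31): 1⊕1⊕0⊕1⊕0⊕1⊕0⊕1⊕0⊕0⊕0⊕1⊕1⊕1⊕1⊕1 = 0
Syndrome s16…s1 = 00000 → no error.
Read data bits from positions 3,5,6,7,9,10,11,12,13,14,15,17,18,19,20,21,22,23,24,25,26,27,28,29,30,31: 10101010000101010100011111

10101010000101010100011111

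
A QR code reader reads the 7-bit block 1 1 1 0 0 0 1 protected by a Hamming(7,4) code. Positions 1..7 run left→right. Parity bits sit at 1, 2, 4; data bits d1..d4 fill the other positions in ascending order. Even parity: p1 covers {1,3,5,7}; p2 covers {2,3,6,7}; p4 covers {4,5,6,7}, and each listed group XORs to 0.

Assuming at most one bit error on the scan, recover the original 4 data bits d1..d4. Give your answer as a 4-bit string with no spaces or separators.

s1 (pos 1,3,5,7): 1⊕1⊕0⊕1 = 1
s2 (pos 2,3,6,7): 1⊕1⊕0⊕1 = 1
s4 (pos 4,5,6,7): 0⊕0⊕0⊕1 = 1
Syndrome s4…s1 = 111 → error at position 7.
Flip position 7: 1110001 → 1110000
Read data bits from positions 3,5,6,7: 1000

1000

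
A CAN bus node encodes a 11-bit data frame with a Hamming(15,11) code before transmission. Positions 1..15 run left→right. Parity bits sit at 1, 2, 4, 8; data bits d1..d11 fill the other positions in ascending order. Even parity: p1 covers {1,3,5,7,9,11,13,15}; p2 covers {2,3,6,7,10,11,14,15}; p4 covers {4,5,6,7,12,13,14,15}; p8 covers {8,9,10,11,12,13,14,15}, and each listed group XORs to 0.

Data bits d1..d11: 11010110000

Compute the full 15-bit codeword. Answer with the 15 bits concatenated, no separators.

Place data at non-parity positions: p1 p2 1 p4 1 0 1 p8 0 1 1 0 0 0 0
p1 (pos 1,3,5,7,9,11,13,15): XOR of data positions = 1⊕1⊕1⊕0⊕1⊕0⊕0 = 0
p2 (pos 2,3,6,7,10,11,14,15): XOR of data positions = 1⊕0⊕1⊕1⊕1⊕0⊕0 = 0
p4 (pos 4,5,6,7,12,13,14,15): XOR of data positions = 1⊕0⊕1⊕0⊕0⊕0⊕0 = 0
p8 (pos 8,9,10,11,12,13,14,15): XOR of data positions = 0⊕1⊕1⊕0⊕0⊕0⊕0 = 0
Codeword: 001010100110000

001010100110000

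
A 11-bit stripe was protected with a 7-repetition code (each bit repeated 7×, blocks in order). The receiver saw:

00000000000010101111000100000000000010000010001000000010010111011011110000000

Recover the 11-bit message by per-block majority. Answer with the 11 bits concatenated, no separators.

Block 1 (0000000): 0 ones → 0
Block 2 (0000010): 1 one → 0
Block 3 (1011110): 5 ones → 1
Block 4 (0010000): 1 one → 0
Block 5 (0000000): 0 ones → 0
Block 6 (0100000): 1 one → 0
Block 7 (1000100): 2 ones → 0
Block 8 (0000010): 1 one → 0
Block 9 (0101110): 4 ones → 1
Block 10 (1101111): 6 ones → 1
Block 11 (0000000): 0 ones → 0

00100000110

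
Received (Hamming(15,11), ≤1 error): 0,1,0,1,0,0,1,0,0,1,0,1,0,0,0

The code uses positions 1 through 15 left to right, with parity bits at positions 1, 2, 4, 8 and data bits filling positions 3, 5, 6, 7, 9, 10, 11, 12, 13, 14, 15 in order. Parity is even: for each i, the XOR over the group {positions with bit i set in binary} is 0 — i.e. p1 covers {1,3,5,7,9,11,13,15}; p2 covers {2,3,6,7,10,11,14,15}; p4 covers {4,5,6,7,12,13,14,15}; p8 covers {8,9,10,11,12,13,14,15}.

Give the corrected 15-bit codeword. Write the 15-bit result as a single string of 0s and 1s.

s1 (pos 1,3,5,7,9,11,13,15): 0⊕0⊕0⊕1⊕0⊕0⊕0⊕0 = 1
s2 (pos 2,3,6,7,10,11,14,15): 1⊕0⊕0⊕1⊕1⊕0⊕0⊕0 = 1
s4 (pos 4,5,6,7,12,13,14,15): 1⊕0⊕0⊕1⊕1⊕0⊕0⊕0 = 1
s8 (pos 8,9,10,11,12,13,14,15): 0⊕0⊕1⊕0⊕1⊕0⊕0⊕0 = 0
Syndrome s8…s1 = 0111 → error at position 7.
Flip position 7: 010100100101000 → 010100000101000

010100000101000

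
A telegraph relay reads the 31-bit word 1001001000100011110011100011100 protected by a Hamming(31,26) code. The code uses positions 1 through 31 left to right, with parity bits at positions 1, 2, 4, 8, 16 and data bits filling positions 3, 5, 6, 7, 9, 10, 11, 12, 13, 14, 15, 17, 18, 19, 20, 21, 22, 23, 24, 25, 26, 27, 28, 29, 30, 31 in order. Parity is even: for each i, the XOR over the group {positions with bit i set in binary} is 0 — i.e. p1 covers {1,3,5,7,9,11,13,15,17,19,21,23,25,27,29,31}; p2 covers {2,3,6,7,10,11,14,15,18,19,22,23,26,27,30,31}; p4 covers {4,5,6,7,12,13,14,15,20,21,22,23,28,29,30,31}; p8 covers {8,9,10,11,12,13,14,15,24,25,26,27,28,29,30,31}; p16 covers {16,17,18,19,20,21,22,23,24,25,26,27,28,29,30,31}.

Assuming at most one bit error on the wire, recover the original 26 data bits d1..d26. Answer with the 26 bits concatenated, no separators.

00010010001110011100001100

s1 (pos 1,3,5,7,9,11,13,15,17,19,21,23,25,27,29,31): 1⊕0⊕0⊕1⊕0⊕1⊕0⊕1⊕1⊕0⊕1⊕1⊕0⊕1⊕1⊕0 = 1
s2 (pos 2,3,6,7,10,11,14,15,18,19,22,23,26,27,30,31): 0⊕0⊕0⊕1⊕0⊕1⊕0⊕1⊕1⊕0⊕1⊕1⊕0⊕1⊕0⊕0 = 1
s4 (pos 4,5,6,7,12,13,14,15,20,21,22,23,28,29,30,31): 1⊕0⊕0⊕1⊕0⊕0⊕0⊕1⊕0⊕1⊕1⊕1⊕1⊕1⊕0⊕0 = 0
s8 (pos 8,9,10,11,12,13,14,15,24,25,26,27,28,29,30,31): 0⊕0⊕0⊕1⊕0⊕0⊕0⊕1⊕0⊕0⊕0⊕1⊕1⊕1⊕0⊕0 = 1
s16 (pos 16,17,18,19,20,21,22,23,24,25,26,27,28,29,30,31): 1⊕1⊕1⊕0⊕0⊕1⊕1⊕1⊕0⊕0⊕0⊕1⊕1⊕1⊕0⊕0 = 1
Syndrome s16…s1 = 11011 → error at position 27.
Flip position 27: 1001001000100011110011100011100 → 1001001000100011110011100001100
Read data bits from positions 3,5,6,7,9,10,11,12,13,14,15,17,18,19,20,21,22,23,24,25,26,27,28,29,30,31: 00010010001110011100001100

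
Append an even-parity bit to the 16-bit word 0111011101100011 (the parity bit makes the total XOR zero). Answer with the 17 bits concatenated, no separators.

XOR of the 16 data bits: 0⊕1⊕1⊕1⊕0⊕1⊕1⊕1⊕0⊕1⊕1⊕0⊕0⊕0⊕1⊕1 = 0
Parity bit = 0 (so all 17 bits XOR to 0).

01110111011000110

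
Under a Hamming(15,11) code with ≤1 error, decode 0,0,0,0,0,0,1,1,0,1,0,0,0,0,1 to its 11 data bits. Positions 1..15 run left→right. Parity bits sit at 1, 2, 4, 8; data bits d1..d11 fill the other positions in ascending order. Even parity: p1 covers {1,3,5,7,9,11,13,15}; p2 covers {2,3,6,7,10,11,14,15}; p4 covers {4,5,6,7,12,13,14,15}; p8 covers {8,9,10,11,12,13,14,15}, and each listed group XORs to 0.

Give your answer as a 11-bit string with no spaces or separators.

s1 (pos 1,3,5,7,9,11,13,15): 0⊕0⊕0⊕1⊕0⊕0⊕0⊕1 = 0
s2 (pos 2,3,6,7,10,11,14,15): 0⊕0⊕0⊕1⊕1⊕0⊕0⊕1 = 1
s4 (pos 4,5,6,7,12,13,14,15): 0⊕0⊕0⊕1⊕0⊕0⊕0⊕1 = 0
s8 (pos 8,9,10,11,12,13,14,15): 1⊕0⊕1⊕0⊕0⊕0⊕0⊕1 = 1
Syndrome s8…s1 = 1010 → error at position 10.
Flip position 10: 000000110100001 → 000000110000001
Read data bits from positions 3,5,6,7,9,10,11,12,13,14,15: 00010000001

00010000001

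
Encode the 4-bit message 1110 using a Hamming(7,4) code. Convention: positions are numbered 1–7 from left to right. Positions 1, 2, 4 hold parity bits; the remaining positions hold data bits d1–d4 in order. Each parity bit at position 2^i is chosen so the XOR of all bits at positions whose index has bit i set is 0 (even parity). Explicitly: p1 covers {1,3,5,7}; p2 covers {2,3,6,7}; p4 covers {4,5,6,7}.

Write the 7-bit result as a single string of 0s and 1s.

Place data at non-parity positions: p1 p2 1 p4 1 1 0
p1 (pos 1,3,5,7): XOR of data positions = 1⊕1⊕0 = 0
p2 (pos 2,3,6,7): XOR of data positions = 1⊕1⊕0 = 0
p4 (pos 4,5,6,7): XOR of data positions = 1⊕1⊕0 = 0
Codeword: 0010110

0010110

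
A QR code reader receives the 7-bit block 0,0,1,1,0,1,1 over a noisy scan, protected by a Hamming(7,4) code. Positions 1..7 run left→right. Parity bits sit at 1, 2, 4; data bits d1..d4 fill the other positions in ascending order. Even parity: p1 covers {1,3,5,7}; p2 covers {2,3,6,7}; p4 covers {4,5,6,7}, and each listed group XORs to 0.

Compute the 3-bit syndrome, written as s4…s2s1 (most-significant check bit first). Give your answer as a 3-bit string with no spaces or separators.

110

s1 (pos 1,3,5,7): 0⊕1⊕0⊕1 = 0
s2 (pos 2,3,6,7): 0⊕1⊕1⊕1 = 1
s4 (pos 4,5,6,7): 1⊕0⊕1⊕1 = 1
Syndrome s4…s1 = 110 → error at position 6.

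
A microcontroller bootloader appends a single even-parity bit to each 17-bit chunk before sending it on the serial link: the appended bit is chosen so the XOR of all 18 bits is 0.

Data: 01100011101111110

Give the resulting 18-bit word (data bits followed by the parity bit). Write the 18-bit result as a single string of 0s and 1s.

011000111011111101

XOR of the 17 data bits: 0⊕1⊕1⊕0⊕0⊕0⊕1⊕1⊕1⊕0⊕1⊕1⊕1⊕1⊕1⊕1⊕0 = 1
Parity bit = 1 (so all 18 bits XOR to 0).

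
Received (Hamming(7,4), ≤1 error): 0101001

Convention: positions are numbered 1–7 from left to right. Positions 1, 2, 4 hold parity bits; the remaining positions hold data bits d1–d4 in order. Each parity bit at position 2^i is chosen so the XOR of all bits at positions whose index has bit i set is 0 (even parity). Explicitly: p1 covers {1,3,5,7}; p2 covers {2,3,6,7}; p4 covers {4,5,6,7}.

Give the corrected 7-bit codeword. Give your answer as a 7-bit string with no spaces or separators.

s1 (pos 1,3,5,7): 0⊕0⊕0⊕1 = 1
s2 (pos 2,3,6,7): 1⊕0⊕0⊕1 = 0
s4 (pos 4,5,6,7): 1⊕0⊕0⊕1 = 0
Syndrome s4…s1 = 001 → error at position 1.
Flip position 1: 0101001 → 1101001

1101001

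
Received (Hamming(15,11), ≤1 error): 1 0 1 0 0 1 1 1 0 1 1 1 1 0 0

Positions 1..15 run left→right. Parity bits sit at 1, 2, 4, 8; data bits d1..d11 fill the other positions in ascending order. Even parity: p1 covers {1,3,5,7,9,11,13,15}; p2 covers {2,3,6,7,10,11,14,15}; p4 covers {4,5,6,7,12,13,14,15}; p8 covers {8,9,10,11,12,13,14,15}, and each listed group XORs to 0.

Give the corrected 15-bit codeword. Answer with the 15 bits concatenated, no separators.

s1 (pos 1,3,5,7,9,11,13,15): 1⊕1⊕0⊕1⊕0⊕1⊕1⊕0 = 1
s2 (pos 2,3,6,7,10,11,14,15): 0⊕1⊕1⊕1⊕1⊕1⊕0⊕0 = 1
s4 (pos 4,5,6,7,12,13,14,15): 0⊕0⊕1⊕1⊕1⊕1⊕0⊕0 = 0
s8 (pos 8,9,10,11,12,13,14,15): 1⊕0⊕1⊕1⊕1⊕1⊕0⊕0 = 1
Syndrome s8…s1 = 1011 → error at position 11.
Flip position 11: 101001110111100 → 101001110101100

101001110101100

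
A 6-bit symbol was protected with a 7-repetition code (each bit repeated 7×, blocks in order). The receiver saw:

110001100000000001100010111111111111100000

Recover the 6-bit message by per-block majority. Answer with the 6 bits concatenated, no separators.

100110

Block 1 (1100011): 4 ones → 1
Block 2 (0000000): 0 ones → 0
Block 3 (0001100): 2 ones → 0
Block 4 (0101111): 5 ones → 1
Block 5 (1111111): 7 ones → 1
Block 6 (1100000): 2 ones → 0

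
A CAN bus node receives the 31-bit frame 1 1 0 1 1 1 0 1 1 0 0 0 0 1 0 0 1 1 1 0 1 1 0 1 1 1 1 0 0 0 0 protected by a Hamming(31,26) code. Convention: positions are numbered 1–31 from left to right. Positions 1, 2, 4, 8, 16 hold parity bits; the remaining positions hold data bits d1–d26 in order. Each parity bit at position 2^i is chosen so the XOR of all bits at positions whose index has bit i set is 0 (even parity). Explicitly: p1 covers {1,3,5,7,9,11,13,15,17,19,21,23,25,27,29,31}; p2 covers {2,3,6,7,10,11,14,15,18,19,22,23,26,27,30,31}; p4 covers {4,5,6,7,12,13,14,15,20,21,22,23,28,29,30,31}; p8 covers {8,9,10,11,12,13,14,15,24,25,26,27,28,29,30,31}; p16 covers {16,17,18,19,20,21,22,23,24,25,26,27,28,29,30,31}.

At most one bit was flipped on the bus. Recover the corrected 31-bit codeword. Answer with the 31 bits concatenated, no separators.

1101110110000100111011001110000

s1 (pos 1,3,5,7,9,11,13,15,17,19,21,23,25,27,29,31): 1⊕0⊕1⊕0⊕1⊕0⊕0⊕0⊕1⊕1⊕1⊕0⊕1⊕1⊕0⊕0 = 0
s2 (pos 2,3,6,7,10,11,14,15,18,19,22,23,26,27,30,31): 1⊕0⊕1⊕0⊕0⊕0⊕1⊕0⊕1⊕1⊕1⊕0⊕1⊕1⊕0⊕0 = 0
s4 (pos 4,5,6,7,12,13,14,15,20,21,22,23,28,29,30,31): 1⊕1⊕1⊕0⊕0⊕0⊕1⊕0⊕0⊕1⊕1⊕0⊕0⊕0⊕0⊕0 = 0
s8 (pos 8,9,10,11,12,13,14,15,24,25,26,27,28,29,30,31): 1⊕1⊕0⊕0⊕0⊕0⊕1⊕0⊕1⊕1⊕1⊕1⊕0⊕0⊕0⊕0 = 1
s16 (pos 16,17,18,19,20,21,22,23,24,25,26,27,28,29,30,31): 0⊕1⊕1⊕1⊕0⊕1⊕1⊕0⊕1⊕1⊕1⊕1⊕0⊕0⊕0⊕0 = 1
Syndrome s16…s1 = 11000 → error at position 24.
Flip position 24: 1101110110000100111011011110000 → 1101110110000100111011001110000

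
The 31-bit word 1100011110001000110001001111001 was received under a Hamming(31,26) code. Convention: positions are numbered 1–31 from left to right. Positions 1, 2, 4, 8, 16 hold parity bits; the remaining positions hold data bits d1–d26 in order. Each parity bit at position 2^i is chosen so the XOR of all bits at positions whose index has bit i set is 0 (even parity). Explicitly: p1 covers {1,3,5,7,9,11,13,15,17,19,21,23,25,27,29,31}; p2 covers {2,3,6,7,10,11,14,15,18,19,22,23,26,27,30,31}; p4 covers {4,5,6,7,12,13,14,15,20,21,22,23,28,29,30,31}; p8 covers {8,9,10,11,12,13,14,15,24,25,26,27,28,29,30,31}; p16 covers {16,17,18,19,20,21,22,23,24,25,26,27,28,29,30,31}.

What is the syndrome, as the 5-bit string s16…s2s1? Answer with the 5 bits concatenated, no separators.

s1 (pos 1,3,5,7,9,11,13,15,17,19,21,23,25,27,29,31): 1⊕0⊕0⊕1⊕1⊕0⊕1⊕0⊕1⊕0⊕0⊕0⊕1⊕1⊕0⊕1 = 0
s2 (pos 2,3,6,7,10,11,14,15,18,19,22,23,26,27,30,31): 1⊕0⊕1⊕1⊕0⊕0⊕0⊕0⊕1⊕0⊕1⊕0⊕1⊕1⊕0⊕1 = 0
s4 (pos 4,5,6,7,12,13,14,15,20,21,22,23,28,29,30,31): 0⊕0⊕1⊕1⊕0⊕1⊕0⊕0⊕0⊕0⊕1⊕0⊕1⊕0⊕0⊕1 = 0
s8 (pos 8,9,10,11,12,13,14,15,24,25,26,27,28,29,30,31): 1⊕1⊕0⊕0⊕0⊕1⊕0⊕0⊕0⊕1⊕1⊕1⊕1⊕0⊕0⊕1 = 0
s16 (pos 16,17,18,19,20,21,22,23,24,25,26,27,28,29,30,31): 0⊕1⊕1⊕0⊕0⊕0⊕1⊕0⊕0⊕1⊕1⊕1⊕1⊕0⊕0⊕1 = 0
Syndrome s16…s1 = 00000 → no error.

00000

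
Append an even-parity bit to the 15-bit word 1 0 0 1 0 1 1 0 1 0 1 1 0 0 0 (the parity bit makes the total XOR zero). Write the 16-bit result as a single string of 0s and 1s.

XOR of the 15 data bits: 1⊕0⊕0⊕1⊕0⊕1⊕1⊕0⊕1⊕0⊕1⊕1⊕0⊕0⊕0 = 1
Parity bit = 1 (so all 16 bits XOR to 0).

1001011010110001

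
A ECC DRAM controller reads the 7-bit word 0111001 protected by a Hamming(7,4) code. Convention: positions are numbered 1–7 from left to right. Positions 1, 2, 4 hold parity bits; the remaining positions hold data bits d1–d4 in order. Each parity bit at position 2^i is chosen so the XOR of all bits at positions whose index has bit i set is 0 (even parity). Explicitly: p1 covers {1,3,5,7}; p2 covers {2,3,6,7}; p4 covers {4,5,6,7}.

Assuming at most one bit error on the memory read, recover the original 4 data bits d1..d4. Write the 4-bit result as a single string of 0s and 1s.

s1 (pos 1,3,5,7): 0⊕1⊕0⊕1 = 0
s2 (pos 2,3,6,7): 1⊕1⊕0⊕1 = 1
s4 (pos 4,5,6,7): 1⊕0⊕0⊕1 = 0
Syndrome s4…s1 = 010 → error at position 2.
Flip position 2: 0111001 → 0011001
Read data bits from positions 3,5,6,7: 1001

1001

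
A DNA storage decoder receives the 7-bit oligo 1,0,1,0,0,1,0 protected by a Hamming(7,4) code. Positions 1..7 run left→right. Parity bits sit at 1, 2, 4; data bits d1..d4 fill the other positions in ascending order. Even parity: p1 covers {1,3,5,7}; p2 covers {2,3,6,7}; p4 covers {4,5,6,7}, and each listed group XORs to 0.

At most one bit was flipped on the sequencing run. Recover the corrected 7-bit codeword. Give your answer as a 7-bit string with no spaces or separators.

s1 (pos 1,3,5,7): 1⊕1⊕0⊕0 = 0
s2 (pos 2,3,6,7): 0⊕1⊕1⊕0 = 0
s4 (pos 4,5,6,7): 0⊕0⊕1⊕0 = 1
Syndrome s4…s1 = 100 → error at position 4.
Flip position 4: 1010010 → 1011010

1011010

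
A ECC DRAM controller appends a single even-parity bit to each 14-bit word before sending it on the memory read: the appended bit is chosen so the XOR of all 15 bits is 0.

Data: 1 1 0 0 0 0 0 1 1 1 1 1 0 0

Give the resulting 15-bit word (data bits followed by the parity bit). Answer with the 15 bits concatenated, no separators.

XOR of the 14 data bits: 1⊕1⊕0⊕0⊕0⊕0⊕0⊕1⊕1⊕1⊕1⊕1⊕0⊕0 = 1
Parity bit = 1 (so all 15 bits XOR to 0).

110000011111001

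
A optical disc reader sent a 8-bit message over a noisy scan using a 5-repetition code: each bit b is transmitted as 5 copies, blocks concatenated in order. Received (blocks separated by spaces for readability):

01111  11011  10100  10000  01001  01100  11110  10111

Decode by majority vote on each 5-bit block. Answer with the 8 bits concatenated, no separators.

Block 1 (01111): 4 ones → 1
Block 2 (11011): 4 ones → 1
Block 3 (10100): 2 ones → 0
Block 4 (10000): 1 one → 0
Block 5 (01001): 2 ones → 0
Block 6 (01100): 2 ones → 0
Block 7 (11110): 4 ones → 1
Block 8 (10111): 4 ones → 1

11000011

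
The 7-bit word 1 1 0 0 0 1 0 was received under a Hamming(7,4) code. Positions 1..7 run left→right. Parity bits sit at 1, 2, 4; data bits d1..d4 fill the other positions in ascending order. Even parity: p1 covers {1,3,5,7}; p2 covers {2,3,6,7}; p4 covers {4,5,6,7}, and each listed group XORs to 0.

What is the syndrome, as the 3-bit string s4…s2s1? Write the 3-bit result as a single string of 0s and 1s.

101

s1 (pos 1,3,5,7): 1⊕0⊕0⊕0 = 1
s2 (pos 2,3,6,7): 1⊕0⊕1⊕0 = 0
s4 (pos 4,5,6,7): 0⊕0⊕1⊕0 = 1
Syndrome s4…s1 = 101 → error at position 5.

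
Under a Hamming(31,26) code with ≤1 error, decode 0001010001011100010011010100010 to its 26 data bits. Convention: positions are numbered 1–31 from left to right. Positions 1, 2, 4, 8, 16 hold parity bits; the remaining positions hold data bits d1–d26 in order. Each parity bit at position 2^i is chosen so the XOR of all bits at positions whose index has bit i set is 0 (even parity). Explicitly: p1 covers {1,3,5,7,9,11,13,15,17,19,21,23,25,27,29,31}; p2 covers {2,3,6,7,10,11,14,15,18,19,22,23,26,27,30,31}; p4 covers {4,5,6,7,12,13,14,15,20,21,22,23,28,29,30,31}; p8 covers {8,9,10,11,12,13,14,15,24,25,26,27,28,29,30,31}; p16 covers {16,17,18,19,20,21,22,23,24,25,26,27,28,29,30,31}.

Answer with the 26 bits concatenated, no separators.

00100001110010011010100010

s1 (pos 1,3,5,7,9,11,13,15,17,19,21,23,25,27,29,31): 0⊕0⊕0⊕0⊕0⊕0⊕1⊕0⊕0⊕0⊕1⊕0⊕0⊕0⊕0⊕0 = 0
s2 (pos 2,3,6,7,10,11,14,15,18,19,22,23,26,27,30,31): 0⊕0⊕1⊕0⊕1⊕0⊕1⊕0⊕1⊕0⊕1⊕0⊕1⊕0⊕1⊕0 = 1
s4 (pos 4,5,6,7,12,13,14,15,20,21,22,23,28,29,30,31): 1⊕0⊕1⊕0⊕1⊕1⊕1⊕0⊕0⊕1⊕1⊕0⊕0⊕0⊕1⊕0 = 0
s8 (pos 8,9,10,11,12,13,14,15,24,25,26,27,28,29,30,31): 0⊕0⊕1⊕0⊕1⊕1⊕1⊕0⊕1⊕0⊕1⊕0⊕0⊕0⊕1⊕0 = 1
s16 (pos 16,17,18,19,20,21,22,23,24,25,26,27,28,29,30,31): 0⊕0⊕1⊕0⊕0⊕1⊕1⊕0⊕1⊕0⊕1⊕0⊕0⊕0⊕1⊕0 = 0
Syndrome s16…s1 = 01010 → error at position 10.
Flip position 10: 0001010001011100010011010100010 → 0001010000011100010011010100010
Read data bits from positions 3,5,6,7,9,10,11,12,13,14,15,17,18,19,20,21,22,23,24,25,26,27,28,29,30,31: 00100001110010011010100010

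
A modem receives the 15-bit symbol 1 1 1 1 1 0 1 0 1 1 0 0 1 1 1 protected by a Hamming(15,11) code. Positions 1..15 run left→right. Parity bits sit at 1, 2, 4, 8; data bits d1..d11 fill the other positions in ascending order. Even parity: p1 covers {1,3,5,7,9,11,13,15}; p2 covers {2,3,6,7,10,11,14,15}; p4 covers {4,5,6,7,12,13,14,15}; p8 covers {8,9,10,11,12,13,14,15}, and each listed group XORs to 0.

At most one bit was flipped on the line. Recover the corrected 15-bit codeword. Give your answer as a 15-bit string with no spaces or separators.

111110100100111

s1 (pos 1,3,5,7,9,11,13,15): 1⊕1⊕1⊕1⊕1⊕0⊕1⊕1 = 1
s2 (pos 2,3,6,7,10,11,14,15): 1⊕1⊕0⊕1⊕1⊕0⊕1⊕1 = 0
s4 (pos 4,5,6,7,12,13,14,15): 1⊕1⊕0⊕1⊕0⊕1⊕1⊕1 = 0
s8 (pos 8,9,10,11,12,13,14,15): 0⊕1⊕1⊕0⊕0⊕1⊕1⊕1 = 1
Syndrome s8…s1 = 1001 → error at position 9.
Flip position 9: 111110101100111 → 111110100100111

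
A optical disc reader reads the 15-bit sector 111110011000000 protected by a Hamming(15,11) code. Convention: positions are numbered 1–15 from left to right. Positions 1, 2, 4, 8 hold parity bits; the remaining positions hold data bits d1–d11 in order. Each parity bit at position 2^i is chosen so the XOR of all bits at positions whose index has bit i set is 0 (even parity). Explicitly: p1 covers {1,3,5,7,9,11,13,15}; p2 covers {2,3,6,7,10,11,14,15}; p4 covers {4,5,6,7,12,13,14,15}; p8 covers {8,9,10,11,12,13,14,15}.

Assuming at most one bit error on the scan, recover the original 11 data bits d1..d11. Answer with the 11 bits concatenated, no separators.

s1 (pos 1,3,5,7,9,11,13,15): 1⊕1⊕1⊕0⊕1⊕0⊕0⊕0 = 0
s2 (pos 2,3,6,7,10,11,14,15): 1⊕1⊕0⊕0⊕0⊕0⊕0⊕0 = 0
s4 (pos 4,5,6,7,12,13,14,15): 1⊕1⊕0⊕0⊕0⊕0⊕0⊕0 = 0
s8 (pos 8,9,10,11,12,13,14,15): 1⊕1⊕0⊕0⊕0⊕0⊕0⊕0 = 0
Syndrome s8…s1 = 0000 → no error.
Read data bits from positions 3,5,6,7,9,10,11,12,13,14,15: 11001000000

11001000000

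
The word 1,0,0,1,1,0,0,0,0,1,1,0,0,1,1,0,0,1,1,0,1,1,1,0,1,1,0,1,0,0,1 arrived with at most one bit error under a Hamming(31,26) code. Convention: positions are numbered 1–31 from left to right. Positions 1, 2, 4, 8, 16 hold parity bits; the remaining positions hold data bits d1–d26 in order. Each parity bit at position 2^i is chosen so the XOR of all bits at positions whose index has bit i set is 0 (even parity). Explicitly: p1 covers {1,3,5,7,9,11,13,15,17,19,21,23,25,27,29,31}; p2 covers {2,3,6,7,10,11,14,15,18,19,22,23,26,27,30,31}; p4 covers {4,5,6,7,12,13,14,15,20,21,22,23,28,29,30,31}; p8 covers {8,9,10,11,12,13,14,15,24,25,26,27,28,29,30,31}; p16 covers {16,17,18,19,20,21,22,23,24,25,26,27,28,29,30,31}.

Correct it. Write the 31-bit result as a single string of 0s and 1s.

s1 (pos 1,3,5,7,9,11,13,15,17,19,21,23,25,27,29,31): 1⊕0⊕1⊕0⊕0⊕1⊕0⊕1⊕0⊕1⊕1⊕1⊕1⊕0⊕0⊕1 = 1
s2 (pos 2,3,6,7,10,11,14,15,18,19,22,23,26,27,30,31): 0⊕0⊕0⊕0⊕1⊕1⊕1⊕1⊕1⊕1⊕1⊕1⊕1⊕0⊕0⊕1 = 0
s4 (pos 4,5,6,7,12,13,14,15,20,21,22,23,28,29,30,31): 1⊕1⊕0⊕0⊕0⊕0⊕1⊕1⊕0⊕1⊕1⊕1⊕1⊕0⊕0⊕1 = 1
s8 (pos 8,9,10,11,12,13,14,15,24,25,26,27,28,29,30,31): 0⊕0⊕1⊕1⊕0⊕0⊕1⊕1⊕0⊕1⊕1⊕0⊕1⊕0⊕0⊕1 = 0
s16 (pos 16,17,18,19,20,21,22,23,24,25,26,27,28,29,30,31): 0⊕0⊕1⊕1⊕0⊕1⊕1⊕1⊕0⊕1⊕1⊕0⊕1⊕0⊕0⊕1 = 1
Syndrome s16…s1 = 10101 → error at position 21.
Flip position 21: 1001100001100110011011101101001 → 1001100001100110011001101101001

1001100001100110011001101101001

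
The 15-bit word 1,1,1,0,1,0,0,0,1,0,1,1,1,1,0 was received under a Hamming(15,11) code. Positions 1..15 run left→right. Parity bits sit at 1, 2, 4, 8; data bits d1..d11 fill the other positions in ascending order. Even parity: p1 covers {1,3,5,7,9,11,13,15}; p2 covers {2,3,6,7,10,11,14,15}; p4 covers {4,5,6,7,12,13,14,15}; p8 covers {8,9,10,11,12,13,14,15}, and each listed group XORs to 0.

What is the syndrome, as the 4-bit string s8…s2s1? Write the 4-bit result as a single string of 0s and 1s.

s1 (pos 1,3,5,7,9,11,13,15): 1⊕1⊕1⊕0⊕1⊕1⊕1⊕0 = 0
s2 (pos 2,3,6,7,10,11,14,15): 1⊕1⊕0⊕0⊕0⊕1⊕1⊕0 = 0
s4 (pos 4,5,6,7,12,13,14,15): 0⊕1⊕0⊕0⊕1⊕1⊕1⊕0 = 0
s8 (pos 8,9,10,11,12,13,14,15): 0⊕1⊕0⊕1⊕1⊕1⊕1⊕0 = 1
Syndrome s8…s1 = 1000 → error at position 8.

1000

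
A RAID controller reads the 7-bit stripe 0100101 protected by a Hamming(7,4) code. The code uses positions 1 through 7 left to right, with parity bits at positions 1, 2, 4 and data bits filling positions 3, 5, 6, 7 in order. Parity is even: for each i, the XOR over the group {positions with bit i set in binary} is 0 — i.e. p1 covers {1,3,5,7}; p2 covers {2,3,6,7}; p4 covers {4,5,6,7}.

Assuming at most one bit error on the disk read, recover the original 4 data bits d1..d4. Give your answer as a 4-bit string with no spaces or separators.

s1 (pos 1,3,5,7): 0⊕0⊕1⊕1 = 0
s2 (pos 2,3,6,7): 1⊕0⊕0⊕1 = 0
s4 (pos 4,5,6,7): 0⊕1⊕0⊕1 = 0
Syndrome s4…s1 = 000 → no error.
Read data bits from positions 3,5,6,7: 0101

0101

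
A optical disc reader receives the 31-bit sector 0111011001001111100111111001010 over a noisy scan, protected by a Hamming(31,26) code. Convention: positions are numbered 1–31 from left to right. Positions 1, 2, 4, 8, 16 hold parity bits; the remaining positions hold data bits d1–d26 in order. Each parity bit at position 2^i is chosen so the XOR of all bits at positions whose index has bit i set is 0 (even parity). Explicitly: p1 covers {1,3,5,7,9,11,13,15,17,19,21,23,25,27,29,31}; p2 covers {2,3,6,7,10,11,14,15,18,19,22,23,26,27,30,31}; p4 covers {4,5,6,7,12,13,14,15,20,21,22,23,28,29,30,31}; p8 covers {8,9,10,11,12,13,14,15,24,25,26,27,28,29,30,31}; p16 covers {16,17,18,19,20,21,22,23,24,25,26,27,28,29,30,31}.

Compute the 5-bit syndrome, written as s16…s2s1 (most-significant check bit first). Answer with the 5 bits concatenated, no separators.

00000

s1 (pos 1,3,5,7,9,11,13,15,17,19,21,23,25,27,29,31): 0⊕1⊕0⊕1⊕0⊕0⊕1⊕1⊕1⊕0⊕1⊕1⊕1⊕0⊕0⊕0 = 0
s2 (pos 2,3,6,7,10,11,14,15,18,19,22,23,26,27,30,31): 1⊕1⊕1⊕1⊕1⊕0⊕1⊕1⊕0⊕0⊕1⊕1⊕0⊕0⊕1⊕0 = 0
s4 (pos 4,5,6,7,12,13,14,15,20,21,22,23,28,29,30,31): 1⊕0⊕1⊕1⊕0⊕1⊕1⊕1⊕1⊕1⊕1⊕1⊕1⊕0⊕1⊕0 = 0
s8 (pos 8,9,10,11,12,13,14,15,24,25,26,27,28,29,30,31): 0⊕0⊕1⊕0⊕0⊕1⊕1⊕1⊕1⊕1⊕0⊕0⊕1⊕0⊕1⊕0 = 0
s16 (pos 16,17,18,19,20,21,22,23,24,25,26,27,28,29,30,31): 1⊕1⊕0⊕0⊕1⊕1⊕1⊕1⊕1⊕1⊕0⊕0⊕1⊕0⊕1⊕0 = 0
Syndrome s16…s1 = 00000 → no error.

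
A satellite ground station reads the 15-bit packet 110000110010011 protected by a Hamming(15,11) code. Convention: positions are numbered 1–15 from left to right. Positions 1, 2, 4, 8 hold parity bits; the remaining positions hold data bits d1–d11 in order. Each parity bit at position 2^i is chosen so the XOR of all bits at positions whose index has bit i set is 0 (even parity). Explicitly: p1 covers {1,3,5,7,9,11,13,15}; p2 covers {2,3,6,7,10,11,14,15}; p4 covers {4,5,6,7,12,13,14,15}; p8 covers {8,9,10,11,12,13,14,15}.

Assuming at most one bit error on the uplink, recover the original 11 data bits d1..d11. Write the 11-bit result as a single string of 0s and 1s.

s1 (pos 1,3,5,7,9,11,13,15): 1⊕0⊕0⊕1⊕0⊕1⊕0⊕1 = 0
s2 (pos 2,3,6,7,10,11,14,15): 1⊕0⊕0⊕1⊕0⊕1⊕1⊕1 = 1
s4 (pos 4,5,6,7,12,13,14,15): 0⊕0⊕0⊕1⊕0⊕0⊕1⊕1 = 1
s8 (pos 8,9,10,11,12,13,14,15): 1⊕0⊕0⊕1⊕0⊕0⊕1⊕1 = 0
Syndrome s8…s1 = 0110 → error at position 6.
Flip position 6: 110000110010011 → 110001110010011
Read data bits from positions 3,5,6,7,9,10,11,12,13,14,15: 00110010011

00110010011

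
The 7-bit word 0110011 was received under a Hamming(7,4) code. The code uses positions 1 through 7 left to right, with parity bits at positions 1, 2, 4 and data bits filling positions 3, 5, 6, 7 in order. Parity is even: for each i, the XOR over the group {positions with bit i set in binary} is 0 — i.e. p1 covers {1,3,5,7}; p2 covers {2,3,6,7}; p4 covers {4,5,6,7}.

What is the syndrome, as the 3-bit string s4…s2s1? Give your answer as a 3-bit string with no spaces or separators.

000

s1 (pos 1,3,5,7): 0⊕1⊕0⊕1 = 0
s2 (pos 2,3,6,7): 1⊕1⊕1⊕1 = 0
s4 (pos 4,5,6,7): 0⊕0⊕1⊕1 = 0
Syndrome s4…s1 = 000 → no error.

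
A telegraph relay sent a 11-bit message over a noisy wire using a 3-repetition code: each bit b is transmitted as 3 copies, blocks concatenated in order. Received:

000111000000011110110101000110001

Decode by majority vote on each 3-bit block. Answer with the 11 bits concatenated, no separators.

01001111010

Block 1 (000): 0 ones → 0
Block 2 (111): 3 ones → 1
Block 3 (000): 0 ones → 0
Block 4 (000): 0 ones → 0
Block 5 (011): 2 ones → 1
Block 6 (110): 2 ones → 1
Block 7 (110): 2 ones → 1
Block 8 (101): 2 ones → 1
Block 9 (000): 0 ones → 0
Block 10 (110): 2 ones → 1
Block 11 (001): 1 one → 0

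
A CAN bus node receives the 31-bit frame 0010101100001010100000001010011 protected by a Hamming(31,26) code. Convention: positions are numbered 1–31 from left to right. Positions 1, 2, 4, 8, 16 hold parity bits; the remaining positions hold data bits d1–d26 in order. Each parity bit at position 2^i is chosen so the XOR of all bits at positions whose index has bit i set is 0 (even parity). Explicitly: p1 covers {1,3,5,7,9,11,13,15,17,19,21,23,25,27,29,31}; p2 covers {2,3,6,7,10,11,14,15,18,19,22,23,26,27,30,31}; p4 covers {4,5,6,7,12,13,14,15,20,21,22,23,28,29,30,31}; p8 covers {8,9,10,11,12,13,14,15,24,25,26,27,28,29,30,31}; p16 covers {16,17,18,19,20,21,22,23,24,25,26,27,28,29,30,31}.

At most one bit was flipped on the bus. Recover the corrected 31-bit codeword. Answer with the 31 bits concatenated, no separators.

0010101100001010100000000010011

s1 (pos 1,3,5,7,9,11,13,15,17,19,21,23,25,27,29,31): 0⊕1⊕1⊕1⊕0⊕0⊕1⊕1⊕1⊕0⊕0⊕0⊕1⊕1⊕0⊕1 = 1
s2 (pos 2,3,6,7,10,11,14,15,18,19,22,23,26,27,30,31): 0⊕1⊕0⊕1⊕0⊕0⊕0⊕1⊕0⊕0⊕0⊕0⊕0⊕1⊕1⊕1 = 0
s4 (pos 4,5,6,7,12,13,14,15,20,21,22,23,28,29,30,31): 0⊕1⊕0⊕1⊕0⊕1⊕0⊕1⊕0⊕0⊕0⊕0⊕0⊕0⊕1⊕1 = 0
s8 (pos 8,9,10,11,12,13,14,15,24,25,26,27,28,29,30,31): 1⊕0⊕0⊕0⊕0⊕1⊕0⊕1⊕0⊕1⊕0⊕1⊕0⊕0⊕1⊕1 = 1
s16 (pos 16,17,18,19,20,21,22,23,24,25,26,27,28,29,30,31): 0⊕1⊕0⊕0⊕0⊕0⊕0⊕0⊕0⊕1⊕0⊕1⊕0⊕0⊕1⊕1 = 1
Syndrome s16…s1 = 11001 → error at position 25.
Flip position 25: 0010101100001010100000001010011 → 0010101100001010100000000010011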